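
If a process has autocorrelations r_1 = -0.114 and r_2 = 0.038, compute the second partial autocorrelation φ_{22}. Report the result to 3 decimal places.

0.025

φ_{22} = (r_2 − r_1²) / (1 − r_1²)
r_1² = (-0.114)² = 0.012996
Numerator = 0.038 − 0.0130 = 0.0250; denominator = 1 − 0.0130 = 0.9870
φ_{22} = 0.0250 / 0.9870 = 0.025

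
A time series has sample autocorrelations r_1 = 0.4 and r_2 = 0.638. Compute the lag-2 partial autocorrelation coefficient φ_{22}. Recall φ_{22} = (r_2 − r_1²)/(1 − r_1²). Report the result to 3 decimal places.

0.569

φ_{22} = (r_2 − r_1²) / (1 − r_1²)
r_1² = (0.4)² = 0.16
Numerator = 0.638 − 0.1600 = 0.4780; denominator = 1 − 0.1600 = 0.8400
φ_{22} = 0.4780 / 0.8400 = 0.569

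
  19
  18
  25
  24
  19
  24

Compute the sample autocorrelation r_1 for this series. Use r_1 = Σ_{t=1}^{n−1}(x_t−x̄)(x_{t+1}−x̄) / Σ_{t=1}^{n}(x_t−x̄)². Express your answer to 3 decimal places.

Mean x̄ = (19 + 18 + 25 + 24 + 19 + 24)/6 = 21.5000
Numerator Σ_{t=1}^{5}(x_t−x̄)(x_{t+1}−x̄) = -7.2500
Denominator Σ(x_t−x̄)² = 49.5000
r_1 = -7.2500 / 49.5000 = -0.146

-0.146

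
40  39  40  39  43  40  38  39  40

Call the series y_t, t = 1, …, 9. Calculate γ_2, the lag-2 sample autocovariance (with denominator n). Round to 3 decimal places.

Mean ȳ = (40 + 39 + 40 + 39 + 43 + 40 + 38 + 39 + 40)/9 = 39.7778
Σ_{t=1}^{7}(y_t−ȳ)(y_{t+2}−ȳ) = -5.0988
γ_2 = -5.0988 / 9 = -0.567

-0.567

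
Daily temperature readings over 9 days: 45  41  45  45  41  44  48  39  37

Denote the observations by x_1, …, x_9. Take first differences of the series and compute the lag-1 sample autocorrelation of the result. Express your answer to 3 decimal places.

-0.247

First differences Δx: -4, 4, 0, -4, 3, 4, -9, -2
Mean of differences = -1.0000
Numerator Σ(Δx_t−Δx̄)(Δx_{t+1}−Δx̄) = -37.0000
Denominator Σ(Δx_t−Δx̄)² = 150.0000
r_1(Δx) = -37.0000 / 150.0000 = -0.247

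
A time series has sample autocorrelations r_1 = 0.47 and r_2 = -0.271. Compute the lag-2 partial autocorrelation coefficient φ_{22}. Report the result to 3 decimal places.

-0.631

φ_{22} = (r_2 − r_1²) / (1 − r_1²)
r_1² = (0.47)² = 0.2209
Numerator = -0.271 − 0.2209 = -0.4919; denominator = 1 − 0.2209 = 0.7791
φ_{22} = -0.4919 / 0.7791 = -0.631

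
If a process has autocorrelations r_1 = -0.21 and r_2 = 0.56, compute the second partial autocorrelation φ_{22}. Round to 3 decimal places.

0.540

φ_{22} = (r_2 − r_1²) / (1 − r_1²)
r_1² = (-0.21)² = 0.0441
Numerator = 0.56 − 0.0441 = 0.5159; denominator = 1 − 0.0441 = 0.9559
φ_{22} = 0.5159 / 0.9559 = 0.540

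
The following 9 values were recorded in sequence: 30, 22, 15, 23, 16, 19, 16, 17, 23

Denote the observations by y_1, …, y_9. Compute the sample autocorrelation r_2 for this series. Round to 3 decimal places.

-0.100

Mean ȳ = (30 + 22 + 15 + 23 + 16 + 19 + 16 + 17 + 23)/9 = 20.1111
Σ(y_t−ȳ)(y_{t+2}−ȳ) = (-50.5432) + (5.4568) + (21.0123) + (-3.2099) + (16.9012) + (3.4568) + (-11.8765) = -18.8025
Denominator Σ(y_t−ȳ)² = 188.8889
r_2 = -18.8025 / 188.8889 = -0.100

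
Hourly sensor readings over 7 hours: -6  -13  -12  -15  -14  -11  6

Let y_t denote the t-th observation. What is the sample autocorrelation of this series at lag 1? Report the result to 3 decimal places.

Mean ȳ = (-6 − 13 − 12 − 15 − 14 − 11 + 6)/7 = -9.2857
Deviations from mean: 3.2857, -3.7143, -2.7143, -5.7143, -4.7143, -1.7143, 15.2857
Σ(y_t−ȳ)(y_{t+1}−ȳ) = (-12.2041) + (10.0816) + (15.5102) + (26.9388) + (8.0816) + (-26.2041) = 22.2041
Denominator Σ(y_t−ȳ)² = 323.4286
r_1 = 22.2041 / 323.4286 = 0.069

0.069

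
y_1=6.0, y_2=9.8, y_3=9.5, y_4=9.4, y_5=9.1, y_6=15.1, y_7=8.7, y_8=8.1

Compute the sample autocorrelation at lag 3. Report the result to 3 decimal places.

Mean ȳ = (6.0 + 9.8 + 9.5 + 9.4 + 9.1 + 15.1 + 8.7 + 8.1)/8 = 9.4625
Σ(y_t−ȳ)(y_{t+3}−ȳ) = (0.2164) + (-0.1223) + (0.2114) + (0.0477) + (0.4939) = 0.8470
Denominator Σ(y_t−ȳ)² = 46.4588
r_3 = 0.8470 / 46.4588 = 0.018

0.018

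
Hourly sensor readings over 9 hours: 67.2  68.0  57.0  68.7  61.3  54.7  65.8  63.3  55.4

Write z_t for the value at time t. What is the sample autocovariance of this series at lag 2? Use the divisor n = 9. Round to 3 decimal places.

-7.531

Mean z̄ = (67.2 + 68.0 + 57.0 + 68.7 + 61.3 + 54.7 + 65.8 + 63.3 + 55.4)/9 = 62.3778
Σ_{t=1}^{7}(z_t−z̄)(z_{t+2}−z̄) = -67.7810
γ_2 = -67.7810 / 9 = -7.531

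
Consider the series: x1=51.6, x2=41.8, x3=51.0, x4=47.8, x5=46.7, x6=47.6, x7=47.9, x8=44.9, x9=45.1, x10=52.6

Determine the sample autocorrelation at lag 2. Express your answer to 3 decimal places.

Mean x̄ = (51.6 + 41.8 + 51.0 + 47.8 + 46.7 + 47.6 + 47.9 + 44.9 + 45.1 + 52.6)/10 = 47.7000
Numerator Σ_{t=1}^{8}(x_t−x̄)(x_{t+2}−x̄) = -5.1900
Denominator Σ(x_t−x̄)² = 100.5800
r_2 = -5.1900 / 100.5800 = -0.052

-0.052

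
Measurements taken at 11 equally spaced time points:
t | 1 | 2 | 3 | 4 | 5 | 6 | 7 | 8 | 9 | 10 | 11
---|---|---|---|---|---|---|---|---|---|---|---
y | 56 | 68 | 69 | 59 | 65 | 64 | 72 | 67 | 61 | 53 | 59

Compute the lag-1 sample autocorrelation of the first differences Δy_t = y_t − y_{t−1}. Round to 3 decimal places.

-0.153

First differences Δy: 12, 1, -10, 6, -1, 8, -5, -6, -8, 6
Mean of differences = 0.3000
Numerator Σ(Δy_t−Δȳ)(Δy_{t+1}−Δȳ) = -77.5900
Denominator Σ(Δy_t−Δȳ)² = 506.1000
r_1(Δy) = -77.5900 / 506.1000 = -0.153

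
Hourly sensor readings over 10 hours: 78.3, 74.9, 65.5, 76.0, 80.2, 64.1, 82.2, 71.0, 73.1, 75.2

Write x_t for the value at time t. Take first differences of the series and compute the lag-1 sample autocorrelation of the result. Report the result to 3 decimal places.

-0.638

First differences Δx: -3.4, -9.4, 10.5, 4.2, -16.1, 18.1, -11.2, 2.1, 2.1
Mean of differences = -0.3444
Numerator Σ(Δx_t−Δx̄)(Δx_{t+1}−Δx̄) = -604.2386
Denominator Σ(Δx_t−Δx̄)² = 947.8222
r_1(Δx) = -604.2386 / 947.8222 = -0.638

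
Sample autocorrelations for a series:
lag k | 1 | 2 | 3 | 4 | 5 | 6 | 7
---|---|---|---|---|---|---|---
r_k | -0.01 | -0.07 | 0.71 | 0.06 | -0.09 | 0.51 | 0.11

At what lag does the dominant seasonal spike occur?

3

The largest autocorrelation is r_3 = 0.71, with a weaker echo at lag 6 (0.51); the remaining lags stay at or below 0.11.
The dominant spike at lag 3 indicates a seasonal period of 3.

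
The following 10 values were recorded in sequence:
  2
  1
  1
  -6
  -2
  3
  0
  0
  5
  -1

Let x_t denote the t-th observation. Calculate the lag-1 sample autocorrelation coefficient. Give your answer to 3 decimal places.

-0.034

Mean x̄ = (2 + 1 + 1 − 6 − 2 + 3 + 0 + 0 + 5 − 1)/10 = 0.3000
Numerator Σ_{t=1}^{9}(x_t−x̄)(x_{t+1}−x̄) = -2.6900
Denominator Σ(x_t−x̄)² = 80.1000
r_1 = -2.6900 / 80.1000 = -0.034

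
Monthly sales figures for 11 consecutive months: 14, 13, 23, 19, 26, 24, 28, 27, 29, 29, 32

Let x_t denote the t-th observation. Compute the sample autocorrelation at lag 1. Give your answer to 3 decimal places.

0.533

Mean x̄ = (14 + 13 + 23 + 19 + 26 + 24 + 28 + 27 + 29 + 29 + 32)/11 = 24.0000
Numerator Σ_{t=1}^{10}(x_t−x̄)(x_{t+1}−x̄) = 208.0000
Denominator Σ(x_t−x̄)² = 390.0000
r_1 = 208.0000 / 390.0000 = 0.533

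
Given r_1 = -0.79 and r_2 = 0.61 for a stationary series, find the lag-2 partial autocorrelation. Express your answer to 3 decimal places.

-0.038

φ_{22} = (r_2 − r_1²) / (1 − r_1²)
r_1² = (-0.79)² = 0.6241
Numerator = 0.61 − 0.6241 = -0.0141; denominator = 1 − 0.6241 = 0.3759
φ_{22} = -0.0141 / 0.3759 = -0.038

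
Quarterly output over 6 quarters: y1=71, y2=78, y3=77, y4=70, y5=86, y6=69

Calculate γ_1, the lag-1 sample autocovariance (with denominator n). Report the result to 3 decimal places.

Mean ȳ = (71 + 78 + 77 + 70 + 86 + 69)/6 = 75.1667
Σ_{t=1}^{5}(y_t−ȳ)(y_{t+1}−ȳ) = -138.8611
γ_1 = -138.8611 / 6 = -23.144

-23.144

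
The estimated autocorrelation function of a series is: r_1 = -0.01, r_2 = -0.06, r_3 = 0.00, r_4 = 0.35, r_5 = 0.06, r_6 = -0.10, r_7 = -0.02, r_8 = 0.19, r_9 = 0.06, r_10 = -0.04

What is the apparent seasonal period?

The largest autocorrelation is r_4 = 0.35, with a weaker echo at lag 8 (0.19); the remaining lags stay at or below 0.06.
The dominant spike at lag 4 indicates a seasonal period of 4.

4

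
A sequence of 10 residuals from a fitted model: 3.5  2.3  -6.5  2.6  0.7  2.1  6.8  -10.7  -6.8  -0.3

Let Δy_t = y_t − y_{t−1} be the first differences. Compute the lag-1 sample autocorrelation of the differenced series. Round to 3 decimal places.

First differences Δy: -1.2, -8.8, 9.1, -1.9, 1.4, 4.7, -17.5, 3.9, 6.5
Mean of differences = -0.4222
Numerator Σ(Δy_t−Δȳ)(Δy_{t+1}−Δȳ) = -212.0605
Denominator Σ(Δy_t−Δȳ)² = 551.4556
r_1(Δy) = -212.0605 / 551.4556 = -0.385

-0.385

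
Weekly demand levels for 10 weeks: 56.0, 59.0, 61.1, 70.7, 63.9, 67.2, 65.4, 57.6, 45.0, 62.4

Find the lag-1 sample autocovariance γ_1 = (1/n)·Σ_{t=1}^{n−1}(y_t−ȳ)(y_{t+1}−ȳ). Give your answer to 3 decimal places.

Mean ȳ = (56.0 + 59.0 + 61.1 + 70.7 + 63.9 + 67.2 + 65.4 + 57.6 + 45.0 + 62.4)/10 = 60.8300
Σ_{t=1}^{9}(y_t−ȳ)(y_{t+1}−ȳ) = 101.4941
γ_1 = 101.4941 / 10 = 10.149

10.149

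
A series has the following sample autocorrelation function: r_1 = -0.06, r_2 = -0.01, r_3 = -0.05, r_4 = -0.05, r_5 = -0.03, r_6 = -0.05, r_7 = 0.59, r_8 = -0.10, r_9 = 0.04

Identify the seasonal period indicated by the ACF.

The largest autocorrelation is r_7 = 0.59; the remaining lags stay at or below 0.04.
The dominant spike at lag 7 indicates a seasonal period of 7.

7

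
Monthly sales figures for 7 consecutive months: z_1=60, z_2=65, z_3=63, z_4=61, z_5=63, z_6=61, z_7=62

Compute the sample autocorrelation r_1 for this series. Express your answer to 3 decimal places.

Mean z̄ = (60 + 65 + 63 + 61 + 63 + 61 + 62)/7 = 62.1429
Numerator Σ_{t=1}^{6}(z_t−z̄)(z_{t+1}−z̄) = -6.4490
Denominator Σ(z_t−z̄)² = 16.8571
r_1 = -6.4490 / 16.8571 = -0.383

-0.383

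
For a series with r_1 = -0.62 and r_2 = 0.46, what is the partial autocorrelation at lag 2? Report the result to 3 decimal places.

0.123

φ_{22} = (r_2 − r_1²) / (1 − r_1²)
r_1² = (-0.62)² = 0.3844
Numerator = 0.46 − 0.3844 = 0.0756; denominator = 1 − 0.3844 = 0.6156
φ_{22} = 0.0756 / 0.6156 = 0.123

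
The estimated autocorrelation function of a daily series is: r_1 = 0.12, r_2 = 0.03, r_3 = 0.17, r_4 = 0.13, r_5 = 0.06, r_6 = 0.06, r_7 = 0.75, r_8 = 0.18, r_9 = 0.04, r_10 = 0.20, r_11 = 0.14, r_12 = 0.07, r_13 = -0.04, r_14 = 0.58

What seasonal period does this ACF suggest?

The largest autocorrelation is r_7 = 0.75, with a weaker echo at lag 14 (0.58); the remaining lags stay at or below 0.20.
The dominant spike at lag 7 indicates a seasonal period of 7.

7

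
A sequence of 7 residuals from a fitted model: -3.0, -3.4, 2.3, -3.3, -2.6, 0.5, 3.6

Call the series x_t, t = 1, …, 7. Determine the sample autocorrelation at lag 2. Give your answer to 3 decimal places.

-0.331

Mean x̄ = (-3.0 − 3.4 + 2.3 − 3.3 − 2.6 + 0.5 + 3.6)/7 = -0.8429
Σ(x_t−x̄)(x_{t+2}−x̄) = (-6.7796) + (6.2833) + (-5.5224) + (-3.2996) + (-7.8067) = -17.1251
Denominator Σ(x_t−x̄)² = 51.7371
r_2 = -17.1251 / 51.7371 = -0.331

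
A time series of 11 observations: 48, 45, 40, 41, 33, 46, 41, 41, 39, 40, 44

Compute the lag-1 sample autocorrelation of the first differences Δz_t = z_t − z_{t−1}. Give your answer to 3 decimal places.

First differences Δz: -3, -5, 1, -8, 13, -5, 0, -2, 1, 4
Mean of differences = -0.4000
Numerator Σ(Δz_t−Δz̄)(Δz_{t+1}−Δz̄) = -167.1600
Denominator Σ(Δz_t−Δz̄)² = 312.4000
r_1(Δz) = -167.1600 / 312.4000 = -0.535

-0.535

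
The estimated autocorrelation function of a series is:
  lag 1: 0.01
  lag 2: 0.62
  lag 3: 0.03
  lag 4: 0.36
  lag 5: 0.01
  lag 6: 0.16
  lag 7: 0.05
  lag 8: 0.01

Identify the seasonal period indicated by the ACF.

The largest autocorrelation is r_2 = 0.62, with weaker echoes at lags 4 (0.36) and 6 (0.16); the remaining lags stay at or below 0.05.
The dominant spike at lag 2 indicates a seasonal period of 2.

2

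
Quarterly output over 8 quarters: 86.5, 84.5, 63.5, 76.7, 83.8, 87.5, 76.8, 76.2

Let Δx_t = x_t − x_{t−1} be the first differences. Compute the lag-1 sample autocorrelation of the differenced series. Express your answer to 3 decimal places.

First differences Δx: -2.0, -21.0, 13.2, 7.1, 3.7, -10.7, -0.6
Mean of differences = -1.4714
Numerator Σ(Δx_t−Δx̄)(Δx_{t+1}−Δx̄) = -161.8751
Denominator Σ(Δx_t−Δx̄)² = 783.0343
r_1(Δx) = -161.8751 / 783.0343 = -0.207

-0.207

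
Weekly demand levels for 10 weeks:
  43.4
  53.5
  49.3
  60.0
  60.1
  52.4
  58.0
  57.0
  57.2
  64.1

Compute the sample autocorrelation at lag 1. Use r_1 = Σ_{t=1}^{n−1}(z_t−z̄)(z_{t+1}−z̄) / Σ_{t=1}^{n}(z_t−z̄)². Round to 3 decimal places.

Mean z̄ = (43.4 + 53.5 + 49.3 + 60.0 + 60.1 + 52.4 + 58.0 + 57.0 + 57.2 + 64.1)/10 = 55.5000
Numerator Σ_{t=1}^{9}(z_t−z̄)(z_{t+1}−z̄) = 28.3100
Denominator Σ(z_t−z̄)² = 325.2200
r_1 = 28.3100 / 325.2200 = 0.087

0.087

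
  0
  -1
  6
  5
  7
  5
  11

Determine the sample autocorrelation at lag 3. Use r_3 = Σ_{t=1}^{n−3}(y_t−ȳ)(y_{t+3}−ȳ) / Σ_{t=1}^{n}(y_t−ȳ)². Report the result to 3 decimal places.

Mean ȳ = (0 − 1 + 6 + 5 + 7 + 5 + 11)/7 = 4.7143
Deviations from mean: -4.7143, -5.7143, 1.2857, 0.2857, 2.2857, 0.2857, 6.2857
Σ(y_t−ȳ)(y_{t+3}−ȳ) = (-1.3469) + (-13.0612) + (0.3673) + (1.7959) = -12.2449
Denominator Σ(y_t−ȳ)² = 101.4286
r_3 = -12.2449 / 101.4286 = -0.121

-0.121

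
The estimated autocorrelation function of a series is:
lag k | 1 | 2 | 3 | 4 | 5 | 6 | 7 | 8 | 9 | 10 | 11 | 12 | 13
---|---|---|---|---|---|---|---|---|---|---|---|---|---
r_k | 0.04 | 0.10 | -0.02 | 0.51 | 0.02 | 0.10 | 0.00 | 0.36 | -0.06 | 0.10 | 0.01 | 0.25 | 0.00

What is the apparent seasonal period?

The largest autocorrelation is r_4 = 0.51, with weaker echoes at lags 8 (0.36) and 12 (0.25); the remaining lags stay at or below 0.10.
The dominant spike at lag 4 indicates a seasonal period of 4.

4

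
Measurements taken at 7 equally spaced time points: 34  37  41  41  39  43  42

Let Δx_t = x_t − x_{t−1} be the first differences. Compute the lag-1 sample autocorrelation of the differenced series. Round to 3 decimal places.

-0.277

First differences Δx: 3, 4, 0, -2, 4, -1
Mean of differences = 1.3333
Numerator Σ(Δx_t−Δx̄)(Δx_{t+1}−Δx̄) = -9.7778
Denominator Σ(Δx_t−Δx̄)² = 35.3333
r_1(Δx) = -9.7778 / 35.3333 = -0.277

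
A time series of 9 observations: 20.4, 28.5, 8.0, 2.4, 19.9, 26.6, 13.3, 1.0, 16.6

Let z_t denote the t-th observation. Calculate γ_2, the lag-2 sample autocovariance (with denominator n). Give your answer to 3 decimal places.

Mean z̄ = (20.4 + 28.5 + 8.0 + 2.4 + 19.9 + 26.6 + 13.3 + 1.0 + 16.6)/9 = 15.1889
Σ_{t=1}^{7}(z_t−z̄)(z_{t+2}−z̄) = -560.9747
γ_2 = -560.9747 / 9 = -62.331

-62.331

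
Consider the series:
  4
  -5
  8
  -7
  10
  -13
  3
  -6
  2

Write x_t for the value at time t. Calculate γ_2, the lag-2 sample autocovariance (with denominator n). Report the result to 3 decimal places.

39.117

Mean x̄ = (4 − 5 + 8 − 7 + 10 − 13 + 3 − 6 + 2)/9 = -0.4444
Σ_{t=1}^{7}(x_t−x̄)(x_{t+2}−x̄) = 352.0494
γ_2 = 352.0494 / 9 = 39.117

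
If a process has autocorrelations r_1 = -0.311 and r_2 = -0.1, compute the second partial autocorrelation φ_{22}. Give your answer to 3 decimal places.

φ_{22} = (r_2 − r_1²) / (1 − r_1²)
r_1² = (-0.311)² = 0.096721
Numerator = -0.1 − 0.0967 = -0.1967; denominator = 1 − 0.0967 = 0.9033
φ_{22} = -0.1967 / 0.9033 = -0.218

-0.218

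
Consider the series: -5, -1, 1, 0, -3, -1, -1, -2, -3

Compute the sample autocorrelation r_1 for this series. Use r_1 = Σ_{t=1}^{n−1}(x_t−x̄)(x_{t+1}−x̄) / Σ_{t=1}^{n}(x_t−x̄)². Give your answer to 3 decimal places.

Mean x̄ = (-5 − 1 + 1 + 0 − 3 − 1 − 1 − 2 − 3)/9 = -1.6667
Numerator Σ_{t=1}^{8}(x_t−x̄)(x_{t+1}−x̄) = 1.5556
Denominator Σ(x_t−x̄)² = 26.0000
r_1 = 1.5556 / 26.0000 = 0.060

0.060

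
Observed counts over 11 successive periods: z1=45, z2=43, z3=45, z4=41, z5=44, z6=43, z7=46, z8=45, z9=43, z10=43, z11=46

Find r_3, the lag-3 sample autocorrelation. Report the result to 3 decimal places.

Mean z̄ = (45 + 43 + 45 + 41 + 44 + 43 + 46 + 45 + 43 + 43 + 46)/11 = 44.0000
Numerator Σ_{t=1}^{8}(z_t−z̄)(z_{t+3}−z̄) = -9.0000
Denominator Σ(z_t−z̄)² = 24.0000
r_3 = -9.0000 / 24.0000 = -0.375

-0.375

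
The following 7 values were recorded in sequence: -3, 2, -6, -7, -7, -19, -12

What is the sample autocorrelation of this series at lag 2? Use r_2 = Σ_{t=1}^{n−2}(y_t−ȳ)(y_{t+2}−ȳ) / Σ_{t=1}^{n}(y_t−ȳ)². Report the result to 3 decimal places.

0.015

Mean ȳ = (-3 + 2 − 6 − 7 − 7 − 19 − 12)/7 = -7.4286
Σ(y_t−ȳ)(y_{t+2}−ȳ) = (6.3265) + (4.0408) + (0.6122) + (-4.9592) + (-1.9592) = 4.0612
Denominator Σ(y_t−ȳ)² = 265.7143
r_2 = 4.0612 / 265.7143 = 0.015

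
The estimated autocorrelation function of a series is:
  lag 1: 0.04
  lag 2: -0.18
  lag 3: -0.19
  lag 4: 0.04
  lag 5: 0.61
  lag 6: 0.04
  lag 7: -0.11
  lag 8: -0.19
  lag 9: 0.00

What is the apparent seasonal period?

5

The largest autocorrelation is r_5 = 0.61; the remaining lags stay at or below 0.04.
The dominant spike at lag 5 indicates a seasonal period of 5.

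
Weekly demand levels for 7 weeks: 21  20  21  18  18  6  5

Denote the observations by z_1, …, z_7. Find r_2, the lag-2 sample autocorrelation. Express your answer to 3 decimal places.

Mean z̄ = (21 + 20 + 21 + 18 + 18 + 6 + 5)/7 = 15.5714
Numerator Σ_{t=1}^{5}(z_t−z̄)(z_{t+2}−z̄) = 4.4898
Denominator Σ(z_t−z̄)² = 293.7143
r_2 = 4.4898 / 293.7143 = 0.015

0.015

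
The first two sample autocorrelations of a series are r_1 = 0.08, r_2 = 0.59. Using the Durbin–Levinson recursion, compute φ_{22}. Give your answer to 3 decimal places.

φ_{22} = (r_2 − r_1²) / (1 − r_1²)
r_1² = (0.08)² = 0.0064
Numerator = 0.59 − 0.0064 = 0.5836; denominator = 1 − 0.0064 = 0.9936
φ_{22} = 0.5836 / 0.9936 = 0.587

0.587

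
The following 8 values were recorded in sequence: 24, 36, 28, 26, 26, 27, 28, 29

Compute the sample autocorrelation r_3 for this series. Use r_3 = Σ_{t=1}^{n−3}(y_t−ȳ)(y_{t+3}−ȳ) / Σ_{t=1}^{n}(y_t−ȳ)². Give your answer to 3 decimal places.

-0.111

Mean ȳ = (24 + 36 + 28 + 26 + 26 + 27 + 28 + 29)/8 = 28.0000
Σ(y_t−ȳ)(y_{t+3}−ȳ) = (8.0000) + (-16.0000) + (0.0000) + (0.0000) + (-2.0000) = -10.0000
Denominator Σ(y_t−ȳ)² = 90.0000
r_3 = -10.0000 / 90.0000 = -0.111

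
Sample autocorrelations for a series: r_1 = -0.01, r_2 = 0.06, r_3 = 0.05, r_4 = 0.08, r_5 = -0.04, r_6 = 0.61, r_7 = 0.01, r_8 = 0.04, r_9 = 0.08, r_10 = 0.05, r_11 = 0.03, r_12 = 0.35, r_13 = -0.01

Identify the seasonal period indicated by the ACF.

The largest autocorrelation is r_6 = 0.61, with a weaker echo at lag 12 (0.35); the remaining lags stay at or below 0.08.
The dominant spike at lag 6 indicates a seasonal period of 6.

6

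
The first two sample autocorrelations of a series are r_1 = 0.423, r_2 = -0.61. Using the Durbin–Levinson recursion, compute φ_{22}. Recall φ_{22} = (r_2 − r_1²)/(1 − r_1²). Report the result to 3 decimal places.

φ_{22} = (r_2 − r_1²) / (1 − r_1²)
r_1² = (0.423)² = 0.178929
Numerator = -0.61 − 0.1789 = -0.7889; denominator = 1 − 0.1789 = 0.8211
φ_{22} = -0.7889 / 0.8211 = -0.961

-0.961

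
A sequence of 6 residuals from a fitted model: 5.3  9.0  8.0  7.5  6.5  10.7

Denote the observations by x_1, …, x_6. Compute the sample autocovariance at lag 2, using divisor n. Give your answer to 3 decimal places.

-0.331

Mean x̄ = (5.3 + 9.0 + 8.0 + 7.5 + 6.5 + 10.7)/6 = 7.8333
Σ_{t=1}^{4}(x_t−x̄)(x_{t+2}−x̄) = -1.9889
γ_2 = -1.9889 / 6 = -0.331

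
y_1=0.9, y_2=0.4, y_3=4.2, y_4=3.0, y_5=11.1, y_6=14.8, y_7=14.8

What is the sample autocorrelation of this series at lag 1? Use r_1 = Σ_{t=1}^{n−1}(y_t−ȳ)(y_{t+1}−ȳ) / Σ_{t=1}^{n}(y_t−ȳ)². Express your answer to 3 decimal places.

Mean ȳ = (0.9 + 0.4 + 4.2 + 3.0 + 11.1 + 14.8 + 14.8)/7 = 7.0286
Deviations from mean: -6.1286, -6.6286, -2.8286, -4.0286, 4.0714, 7.7714, 7.7714
Σ(y_t−ȳ)(y_{t+1}−ȳ) = (40.6237) + (18.7494) + (11.3951) + (-16.4020) + (31.6408) + (60.3951) = 146.4020
Denominator Σ(y_t−ȳ)² = 243.0943
r_1 = 146.4020 / 243.0943 = 0.602

0.602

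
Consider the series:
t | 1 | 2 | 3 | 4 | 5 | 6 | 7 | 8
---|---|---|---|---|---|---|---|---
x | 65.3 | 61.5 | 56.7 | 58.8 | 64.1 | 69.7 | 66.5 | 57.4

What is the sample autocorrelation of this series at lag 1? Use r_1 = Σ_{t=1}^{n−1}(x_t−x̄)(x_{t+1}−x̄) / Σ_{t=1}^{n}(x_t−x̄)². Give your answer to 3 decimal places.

Mean x̄ = (65.3 + 61.5 + 56.7 + 58.8 + 64.1 + 69.7 + 66.5 + 57.4)/8 = 62.5000
Deviations from mean: 2.8000, -1.0000, -5.8000, -3.7000, 1.6000, 7.2000, 4.0000, -5.1000
Σ(x_t−x̄)(x_{t+1}−x̄) = (-2.8000) + (5.8000) + (21.4600) + (-5.9200) + (11.5200) + (28.8000) + (-20.4000) = 38.4600
Denominator Σ(x_t−x̄)² = 152.5800
r_1 = 38.4600 / 152.5800 = 0.252

0.252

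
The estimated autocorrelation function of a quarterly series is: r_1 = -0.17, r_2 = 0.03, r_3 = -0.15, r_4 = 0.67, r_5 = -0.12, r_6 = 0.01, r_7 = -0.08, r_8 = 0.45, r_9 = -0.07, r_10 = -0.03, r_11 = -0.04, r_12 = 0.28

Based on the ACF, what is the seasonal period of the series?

4

The largest autocorrelation is r_4 = 0.67, with weaker echoes at lags 8 (0.45) and 12 (0.28); the remaining lags stay at or below 0.03.
The dominant spike at lag 4 indicates a seasonal period of 4.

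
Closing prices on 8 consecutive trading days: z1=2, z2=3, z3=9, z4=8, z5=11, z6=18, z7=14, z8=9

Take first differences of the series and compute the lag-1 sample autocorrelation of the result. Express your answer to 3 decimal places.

First differences Δz: 1, 6, -1, 3, 7, -4, -5
Mean of differences = 1.0000
Numerator Σ(Δz_t−Δz̄)(Δz_{t+1}−Δz̄) = -2.0000
Denominator Σ(Δz_t−Δz̄)² = 130.0000
r_1(Δz) = -2.0000 / 130.0000 = -0.015

-0.015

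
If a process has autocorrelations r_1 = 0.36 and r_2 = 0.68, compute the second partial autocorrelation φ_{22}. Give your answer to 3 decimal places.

0.632

φ_{22} = (r_2 − r_1²) / (1 − r_1²)
r_1² = (0.36)² = 0.1296
Numerator = 0.68 − 0.1296 = 0.5504; denominator = 1 − 0.1296 = 0.8704
φ_{22} = 0.5504 / 0.8704 = 0.632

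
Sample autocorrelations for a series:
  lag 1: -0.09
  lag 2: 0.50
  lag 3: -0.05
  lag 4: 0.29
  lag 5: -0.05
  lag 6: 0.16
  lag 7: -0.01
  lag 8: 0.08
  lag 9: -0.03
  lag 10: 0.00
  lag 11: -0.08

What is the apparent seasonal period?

2

The largest autocorrelation is r_2 = 0.50, with weaker echoes at lags 4 (0.29) and 6 (0.16); the remaining lags stay at or below 0.08.
The dominant spike at lag 2 indicates a seasonal period of 2.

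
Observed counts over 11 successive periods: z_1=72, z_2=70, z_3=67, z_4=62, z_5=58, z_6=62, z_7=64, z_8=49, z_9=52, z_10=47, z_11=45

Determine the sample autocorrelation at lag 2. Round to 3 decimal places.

0.323

Mean z̄ = (72 + 70 + 67 + 62 + 58 + 62 + 64 + 49 + 52 + 47 + 45)/11 = 58.9091
Numerator Σ_{t=1}^{9}(z_t−z̄)(z_{t+2}−z̄) = 286.0744
Denominator Σ(z_t−z̄)² = 886.9091
r_2 = 286.0744 / 886.9091 = 0.323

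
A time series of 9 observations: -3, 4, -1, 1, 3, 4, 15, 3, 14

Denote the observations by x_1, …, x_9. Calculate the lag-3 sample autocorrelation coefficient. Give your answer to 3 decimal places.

Mean x̄ = (-3 + 4 − 1 + 1 + 3 + 4 + 15 + 3 + 14)/9 = 4.4444
Σ(x_t−x̄)(x_{t+3}−x̄) = (25.6420) + (0.6420) + (2.4198) + (-36.3580) + (2.0864) + (-4.2469) = -9.8148
Denominator Σ(x_t−x̄)² = 304.2222
r_3 = -9.8148 / 304.2222 = -0.032

-0.032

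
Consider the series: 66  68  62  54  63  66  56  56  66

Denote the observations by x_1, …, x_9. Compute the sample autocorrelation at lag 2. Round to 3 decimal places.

-0.611

Mean x̄ = (66 + 68 + 62 + 54 + 63 + 66 + 56 + 56 + 66)/9 = 61.8889
Numerator Σ_{t=1}^{7}(x_t−x̄)(x_{t+2}−x̄) = -135.0247
Denominator Σ(x_t−x̄)² = 220.8889
r_2 = -135.0247 / 220.8889 = -0.611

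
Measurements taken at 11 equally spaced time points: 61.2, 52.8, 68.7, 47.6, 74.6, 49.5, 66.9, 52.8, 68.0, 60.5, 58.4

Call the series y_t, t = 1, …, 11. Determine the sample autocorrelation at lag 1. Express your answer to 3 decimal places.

Mean ȳ = (61.2 + 52.8 + 68.7 + 47.6 + 74.6 + 49.5 + 66.9 + 52.8 + 68.0 + 60.5 + 58.4)/11 = 60.0909
Numerator Σ_{t=1}^{10}(y_t−ȳ)(y_{t+1}−ȳ) = -690.1655
Denominator Σ(y_t−ȳ)² = 772.3091
r_1 = -690.1655 / 772.3091 = -0.894

-0.894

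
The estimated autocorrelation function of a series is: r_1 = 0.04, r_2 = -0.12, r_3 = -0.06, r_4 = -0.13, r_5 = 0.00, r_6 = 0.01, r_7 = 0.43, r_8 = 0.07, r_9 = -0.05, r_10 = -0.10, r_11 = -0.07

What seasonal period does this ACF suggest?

The largest autocorrelation is r_7 = 0.43; the remaining lags stay at or below 0.07.
The dominant spike at lag 7 indicates a seasonal period of 7.

7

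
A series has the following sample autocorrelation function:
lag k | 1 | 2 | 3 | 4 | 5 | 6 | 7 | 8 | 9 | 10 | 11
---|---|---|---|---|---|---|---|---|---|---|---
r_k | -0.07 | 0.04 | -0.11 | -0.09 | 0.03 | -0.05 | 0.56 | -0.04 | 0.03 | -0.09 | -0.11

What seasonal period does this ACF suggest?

7

The largest autocorrelation is r_7 = 0.56; the remaining lags stay at or below 0.04.
The dominant spike at lag 7 indicates a seasonal period of 7.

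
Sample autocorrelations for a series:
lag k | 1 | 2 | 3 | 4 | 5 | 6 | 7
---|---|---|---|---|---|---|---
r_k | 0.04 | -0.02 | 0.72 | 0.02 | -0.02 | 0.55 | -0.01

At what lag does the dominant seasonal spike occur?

3

The largest autocorrelation is r_3 = 0.72, with a weaker echo at lag 6 (0.55); the remaining lags stay at or below 0.04.
The dominant spike at lag 3 indicates a seasonal period of 3.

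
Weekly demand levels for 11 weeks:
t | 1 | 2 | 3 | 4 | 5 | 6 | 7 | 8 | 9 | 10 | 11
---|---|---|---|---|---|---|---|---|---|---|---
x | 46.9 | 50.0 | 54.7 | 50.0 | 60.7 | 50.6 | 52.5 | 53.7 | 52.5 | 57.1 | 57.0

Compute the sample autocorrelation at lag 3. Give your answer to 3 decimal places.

Mean x̄ = (46.9 + 50.0 + 54.7 + 50.0 + 60.7 + 50.6 + 52.5 + 53.7 + 52.5 + 57.1 + 57.0)/11 = 53.2455
Numerator Σ_{t=1}^{8}(x_t−x̄)(x_{t+3}−x̄) = -0.8344
Denominator Σ(x_t−x̄)² = 156.2873
r_3 = -0.8344 / 156.2873 = -0.005

-0.005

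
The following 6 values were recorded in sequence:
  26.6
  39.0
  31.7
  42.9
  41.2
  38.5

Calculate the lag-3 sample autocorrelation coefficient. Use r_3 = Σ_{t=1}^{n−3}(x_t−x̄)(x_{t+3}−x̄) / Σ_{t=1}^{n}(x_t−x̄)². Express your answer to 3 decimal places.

Mean x̄ = (26.6 + 39.0 + 31.7 + 42.9 + 41.2 + 38.5)/6 = 36.6500
Deviations from mean: -10.0500, 2.3500, -4.9500, 6.2500, 4.5500, 1.8500
Numerator Σ_{t=1}^{3}(x_t−x̄)(x_{t+3}−x̄) = -61.2775
Denominator Σ(x_t−x̄)² = 194.2150
r_3 = -61.2775 / 194.2150 = -0.316

-0.316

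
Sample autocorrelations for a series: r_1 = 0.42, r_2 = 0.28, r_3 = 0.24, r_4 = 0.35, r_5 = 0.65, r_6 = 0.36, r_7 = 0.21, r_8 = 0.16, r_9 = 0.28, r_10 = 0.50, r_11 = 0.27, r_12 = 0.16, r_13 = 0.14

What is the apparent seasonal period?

The largest autocorrelation is r_5 = 0.65, with a weaker echo at lag 10 (0.50); the remaining lags stay at or below 0.42. The elevated value at lag 1 (0.42), dropping to 0.28 at lag 2, reflects decaying short-term dependence rather than seasonality.
The dominant spike at lag 5 indicates a seasonal period of 5.

5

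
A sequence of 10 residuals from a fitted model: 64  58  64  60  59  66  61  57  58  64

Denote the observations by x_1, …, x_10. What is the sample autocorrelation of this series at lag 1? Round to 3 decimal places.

Mean x̄ = (64 + 58 + 64 + 60 + 59 + 66 + 61 + 57 + 58 + 64)/10 = 61.1000
Numerator Σ_{t=1}^{9}(x_t−x̄)(x_{t+1}−x̄) = -25.5100
Denominator Σ(x_t−x̄)² = 90.9000
r_1 = -25.5100 / 90.9000 = -0.281

-0.281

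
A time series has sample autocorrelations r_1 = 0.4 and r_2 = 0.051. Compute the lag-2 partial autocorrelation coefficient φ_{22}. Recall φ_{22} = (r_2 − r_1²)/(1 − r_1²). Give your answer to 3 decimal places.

-0.130

φ_{22} = (r_2 − r_1²) / (1 − r_1²)
r_1² = (0.4)² = 0.16
Numerator = 0.051 − 0.1600 = -0.1090; denominator = 1 − 0.1600 = 0.8400
φ_{22} = -0.1090 / 0.8400 = -0.130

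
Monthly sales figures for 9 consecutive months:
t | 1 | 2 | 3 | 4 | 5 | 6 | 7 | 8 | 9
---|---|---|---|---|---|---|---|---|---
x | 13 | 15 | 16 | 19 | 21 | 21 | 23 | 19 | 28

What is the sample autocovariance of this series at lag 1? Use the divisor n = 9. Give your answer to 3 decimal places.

Mean x̄ = (13 + 15 + 16 + 19 + 21 + 21 + 23 + 19 + 28)/9 = 19.4444
Σ_{t=1}^{8}(x_t−x̄)(x_{t+1}−x̄) = 47.3580
γ_1 = 47.3580 / 9 = 5.262

5.262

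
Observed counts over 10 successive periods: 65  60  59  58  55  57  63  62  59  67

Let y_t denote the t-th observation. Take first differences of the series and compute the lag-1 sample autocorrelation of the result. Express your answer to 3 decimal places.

-0.079

First differences Δy: -5, -1, -1, -3, 2, 6, -1, -3, 8
Mean of differences = 0.2222
Numerator Σ(Δy_t−Δȳ)(Δy_{t+1}−Δȳ) = -11.8272
Denominator Σ(Δy_t−Δȳ)² = 149.5556
r_1(Δy) = -11.8272 / 149.5556 = -0.079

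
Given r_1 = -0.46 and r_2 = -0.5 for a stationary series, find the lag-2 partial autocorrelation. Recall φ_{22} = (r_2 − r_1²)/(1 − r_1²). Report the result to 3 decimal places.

-0.903

φ_{22} = (r_2 − r_1²) / (1 − r_1²)
r_1² = (-0.46)² = 0.2116
Numerator = -0.5 − 0.2116 = -0.7116; denominator = 1 − 0.2116 = 0.7884
φ_{22} = -0.7116 / 0.7884 = -0.903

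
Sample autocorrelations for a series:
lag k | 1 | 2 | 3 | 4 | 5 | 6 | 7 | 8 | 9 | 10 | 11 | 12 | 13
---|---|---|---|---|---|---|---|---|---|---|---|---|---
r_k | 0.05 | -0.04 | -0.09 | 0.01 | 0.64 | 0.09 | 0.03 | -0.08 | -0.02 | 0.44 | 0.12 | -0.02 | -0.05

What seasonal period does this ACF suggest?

5

The largest autocorrelation is r_5 = 0.64, with a weaker echo at lag 10 (0.44); the remaining lags stay at or below 0.12.
The dominant spike at lag 5 indicates a seasonal period of 5.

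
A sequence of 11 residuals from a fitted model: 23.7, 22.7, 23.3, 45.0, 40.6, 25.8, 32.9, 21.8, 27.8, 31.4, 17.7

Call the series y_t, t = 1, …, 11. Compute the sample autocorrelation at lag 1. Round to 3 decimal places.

0.100

Mean ȳ = (23.7 + 22.7 + 23.3 + 45.0 + 40.6 + 25.8 + 32.9 + 21.8 + 27.8 + 31.4 + 17.7)/11 = 28.4273
Numerator Σ_{t=1}^{10}(y_t−ȳ)(y_{t+1}−ȳ) = 70.2311
Denominator Σ(y_t−ȳ)² = 699.4018
r_1 = 70.2311 / 699.4018 = 0.100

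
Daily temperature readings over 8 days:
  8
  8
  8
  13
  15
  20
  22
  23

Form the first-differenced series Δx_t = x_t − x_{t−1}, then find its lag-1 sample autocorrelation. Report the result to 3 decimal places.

-0.097

First differences Δx: 0, 0, 5, 2, 5, 2, 1
Mean of differences = 2.1429
Numerator Σ(Δx_t−Δx̄)(Δx_{t+1}−Δx̄) = -2.5918
Denominator Σ(Δx_t−Δx̄)² = 26.8571
r_1(Δx) = -2.5918 / 26.8571 = -0.097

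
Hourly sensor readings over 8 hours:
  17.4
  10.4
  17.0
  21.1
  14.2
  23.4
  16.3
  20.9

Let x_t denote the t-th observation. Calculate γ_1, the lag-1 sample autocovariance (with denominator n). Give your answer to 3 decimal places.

-4.979

Mean x̄ = (17.4 + 10.4 + 17.0 + 21.1 + 14.2 + 23.4 + 16.3 + 20.9)/8 = 17.5875
Deviations: -0.1875, -7.1875, -0.5875, 3.5125, -3.3875, 5.8125, -1.2875, 3.3125
Σ_{t=1}^{7}(x_t−x̄)(x_{t+1}−x̄) = -39.8302
γ_1 = -39.8302 / 8 = -4.979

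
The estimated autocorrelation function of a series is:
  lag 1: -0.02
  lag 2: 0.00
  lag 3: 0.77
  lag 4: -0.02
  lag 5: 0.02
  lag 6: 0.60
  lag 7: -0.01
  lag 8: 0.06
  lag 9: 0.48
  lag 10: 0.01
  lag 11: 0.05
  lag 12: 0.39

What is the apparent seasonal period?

The largest autocorrelation is r_3 = 0.77, with weaker echoes at lags 6 (0.60), 9 (0.48) and 12 (0.39); the remaining lags stay at or below 0.06.
The dominant spike at lag 3 indicates a seasonal period of 3.

3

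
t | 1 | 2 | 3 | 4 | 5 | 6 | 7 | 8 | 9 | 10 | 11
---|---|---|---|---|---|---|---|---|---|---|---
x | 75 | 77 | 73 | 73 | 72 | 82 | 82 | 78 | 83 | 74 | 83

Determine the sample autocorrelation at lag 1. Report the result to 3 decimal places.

0.054

Mean x̄ = (75 + 77 + 73 + 73 + 72 + 82 + 82 + 78 + 83 + 74 + 83)/11 = 77.4545
Numerator Σ_{t=1}^{10}(x_t−x̄)(x_{t+1}−x̄) = 10.3388
Denominator Σ(x_t−x̄)² = 190.7273
r_1 = 10.3388 / 190.7273 = 0.054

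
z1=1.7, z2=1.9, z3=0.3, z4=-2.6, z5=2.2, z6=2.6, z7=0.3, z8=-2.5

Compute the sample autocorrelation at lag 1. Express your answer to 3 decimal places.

0.018

Mean z̄ = (1.7 + 1.9 + 0.3 − 2.6 + 2.2 + 2.6 + 0.3 − 2.5)/8 = 0.4875
Deviations from mean: 1.2125, 1.4125, -0.1875, -3.0875, 1.7125, 2.1125, -0.1875, -2.9875
Numerator Σ_{t=1}^{7}(z_t−z̄)(z_{t+1}−z̄) = 0.5211
Denominator Σ(z_t−z̄)² = 29.3888
r_1 = 0.5211 / 29.3888 = 0.018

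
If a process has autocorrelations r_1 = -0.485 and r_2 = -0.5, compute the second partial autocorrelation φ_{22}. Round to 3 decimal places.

-0.961

φ_{22} = (r_2 − r_1²) / (1 − r_1²)
r_1² = (-0.485)² = 0.235225
Numerator = -0.5 − 0.2352 = -0.7352; denominator = 1 − 0.2352 = 0.7648
φ_{22} = -0.7352 / 0.7648 = -0.961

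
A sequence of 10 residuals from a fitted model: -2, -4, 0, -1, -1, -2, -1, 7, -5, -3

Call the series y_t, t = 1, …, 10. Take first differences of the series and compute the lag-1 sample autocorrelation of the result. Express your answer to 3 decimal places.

-0.533

First differences Δy: -2, 4, -1, 0, -1, 1, 8, -12, 2
Mean of differences = -0.1111
Numerator Σ(Δy_t−Δȳ)(Δy_{t+1}−Δȳ) = -125.1235
Denominator Σ(Δy_t−Δȳ)² = 234.8889
r_1(Δy) = -125.1235 / 234.8889 = -0.533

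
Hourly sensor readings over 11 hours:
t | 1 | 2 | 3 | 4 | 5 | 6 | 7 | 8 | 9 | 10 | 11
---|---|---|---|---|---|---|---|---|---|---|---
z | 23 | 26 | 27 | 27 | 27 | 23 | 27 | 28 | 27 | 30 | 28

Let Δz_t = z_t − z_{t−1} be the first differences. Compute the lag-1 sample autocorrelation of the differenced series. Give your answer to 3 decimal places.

-0.390

First differences Δz: 3, 1, 0, 0, -4, 4, 1, -1, 3, -2
Mean of differences = 0.5000
Numerator Σ(Δz_t−Δz̄)(Δz_{t+1}−Δz̄) = -21.2500
Denominator Σ(Δz_t−Δz̄)² = 54.5000
r_1(Δz) = -21.2500 / 54.5000 = -0.390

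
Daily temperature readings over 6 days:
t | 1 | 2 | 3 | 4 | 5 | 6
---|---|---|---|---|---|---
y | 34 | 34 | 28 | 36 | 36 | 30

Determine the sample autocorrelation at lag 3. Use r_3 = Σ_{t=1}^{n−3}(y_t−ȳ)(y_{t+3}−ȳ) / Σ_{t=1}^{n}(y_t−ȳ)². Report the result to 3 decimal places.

0.389

Mean ȳ = (34 + 34 + 28 + 36 + 36 + 30)/6 = 33.0000
Deviations from mean: 1.0000, 1.0000, -5.0000, 3.0000, 3.0000, -3.0000
Σ(y_t−ȳ)(y_{t+3}−ȳ) = (3.0000) + (3.0000) + (15.0000) = 21.0000
Denominator Σ(y_t−ȳ)² = 54.0000
r_3 = 21.0000 / 54.0000 = 0.389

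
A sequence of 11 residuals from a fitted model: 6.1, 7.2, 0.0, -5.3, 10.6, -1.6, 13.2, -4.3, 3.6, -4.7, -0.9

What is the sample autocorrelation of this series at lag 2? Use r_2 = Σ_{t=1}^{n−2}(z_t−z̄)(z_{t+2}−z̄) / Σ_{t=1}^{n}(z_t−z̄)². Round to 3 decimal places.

0.335

Mean z̄ = (6.1 + 7.2 + 0.0 − 5.3 + 10.6 − 1.6 + 13.2 − 4.3 + 3.6 − 4.7 − 0.9)/11 = 2.1727
Numerator Σ_{t=1}^{9}(z_t−z̄)(z_{t+2}−z̄) = 136.9703
Denominator Σ(z_t−z̄)² = 408.7218
r_2 = 136.9703 / 408.7218 = 0.335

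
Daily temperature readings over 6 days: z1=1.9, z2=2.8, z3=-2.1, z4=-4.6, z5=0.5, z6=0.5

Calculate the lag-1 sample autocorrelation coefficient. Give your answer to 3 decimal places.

0.173

Mean z̄ = (1.9 + 2.8 − 2.1 − 4.6 + 0.5 + 0.5)/6 = -0.1667
Deviations from mean: 2.0667, 2.9667, -1.9333, -4.4333, 0.6667, 0.6667
Σ(z_t−z̄)(z_{t+1}−z̄) = (6.1311) + (-5.7356) + (8.5711) + (-2.9556) + (0.4444) = 6.4556
Denominator Σ(z_t−z̄)² = 37.3533
r_1 = 6.4556 / 37.3533 = 0.173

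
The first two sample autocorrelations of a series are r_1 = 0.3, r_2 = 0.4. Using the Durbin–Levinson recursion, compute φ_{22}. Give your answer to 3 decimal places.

φ_{22} = (r_2 − r_1²) / (1 − r_1²)
r_1² = (0.3)² = 0.09
Numerator = 0.4 − 0.0900 = 0.3100; denominator = 1 − 0.0900 = 0.9100
φ_{22} = 0.3100 / 0.9100 = 0.341

0.341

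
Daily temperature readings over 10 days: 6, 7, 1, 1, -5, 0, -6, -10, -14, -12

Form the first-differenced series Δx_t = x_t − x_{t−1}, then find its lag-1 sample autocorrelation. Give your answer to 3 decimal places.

First differences Δx: 1, -6, 0, -6, 5, -6, -4, -4, 2
Mean of differences = -2.0000
Numerator Σ(Δx_t−Δx̄)(Δx_{t+1}−Δx̄) = -80.0000
Denominator Σ(Δx_t−Δx̄)² = 134.0000
r_1(Δx) = -80.0000 / 134.0000 = -0.597

-0.597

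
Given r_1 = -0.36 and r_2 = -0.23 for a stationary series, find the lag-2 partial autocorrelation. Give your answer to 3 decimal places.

φ_{22} = (r_2 − r_1²) / (1 − r_1²)
r_1² = (-0.36)² = 0.1296
Numerator = -0.23 − 0.1296 = -0.3596; denominator = 1 − 0.1296 = 0.8704
φ_{22} = -0.3596 / 0.8704 = -0.413

-0.413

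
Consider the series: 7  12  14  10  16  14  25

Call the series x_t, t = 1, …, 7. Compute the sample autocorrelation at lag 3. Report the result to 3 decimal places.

-0.103

Mean x̄ = (7 + 12 + 14 + 10 + 16 + 14 + 25)/7 = 14.0000
Deviations from mean: -7.0000, -2.0000, 0.0000, -4.0000, 2.0000, 0.0000, 11.0000
Numerator Σ_{t=1}^{4}(x_t−x̄)(x_{t+3}−x̄) = -20.0000
Denominator Σ(x_t−x̄)² = 194.0000
r_3 = -20.0000 / 194.0000 = -0.103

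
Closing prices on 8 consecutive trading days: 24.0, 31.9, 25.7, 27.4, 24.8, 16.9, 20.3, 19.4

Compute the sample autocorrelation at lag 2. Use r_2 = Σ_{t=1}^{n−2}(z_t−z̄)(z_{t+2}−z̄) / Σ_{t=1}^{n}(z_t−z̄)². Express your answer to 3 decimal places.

Mean z̄ = (24.0 + 31.9 + 25.7 + 27.4 + 24.8 + 16.9 + 20.3 + 19.4)/8 = 23.8000
Numerator Σ_{t=1}^{6}(z_t−z̄)(z_{t+2}−z̄) = 33.4600
Denominator Σ(z_t−z̄)² = 162.4400
r_2 = 33.4600 / 162.4400 = 0.206

0.206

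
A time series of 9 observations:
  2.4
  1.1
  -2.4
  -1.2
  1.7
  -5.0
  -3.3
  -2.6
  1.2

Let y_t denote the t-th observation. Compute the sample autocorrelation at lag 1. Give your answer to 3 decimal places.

Mean ȳ = (2.4 + 1.1 − 2.4 − 1.2 + 1.7 − 5.0 − 3.3 − 2.6 + 1.2)/9 = -0.9000
Numerator Σ_{t=1}^{8}(y_t−ȳ)(y_{t+1}−ȳ) = 2.9600
Denominator Σ(y_t−ȳ)² = 53.8600
r_1 = 2.9600 / 53.8600 = 0.055

0.055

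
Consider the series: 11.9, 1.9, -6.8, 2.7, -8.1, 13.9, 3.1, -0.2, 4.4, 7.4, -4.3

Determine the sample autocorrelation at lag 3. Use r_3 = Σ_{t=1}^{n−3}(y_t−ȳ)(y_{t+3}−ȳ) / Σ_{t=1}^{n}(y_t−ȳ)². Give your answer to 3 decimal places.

Mean ȳ = (11.9 + 1.9 − 6.8 + 2.7 − 8.1 + 13.9 + 3.1 − 0.2 + 4.4 + 7.4 − 4.3)/11 = 2.3545
Numerator Σ_{t=1}^{8}(y_t−ȳ)(y_{t+3}−ȳ) = -26.3035
Denominator Σ(y_t−ȳ)² = 498.8473
r_3 = -26.3035 / 498.8473 = -0.053

-0.053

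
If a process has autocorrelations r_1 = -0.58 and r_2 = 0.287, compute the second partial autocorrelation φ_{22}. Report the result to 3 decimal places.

-0.074

φ_{22} = (r_2 − r_1²) / (1 − r_1²)
r_1² = (-0.58)² = 0.3364
Numerator = 0.287 − 0.3364 = -0.0494; denominator = 1 − 0.3364 = 0.6636
φ_{22} = -0.0494 / 0.6636 = -0.074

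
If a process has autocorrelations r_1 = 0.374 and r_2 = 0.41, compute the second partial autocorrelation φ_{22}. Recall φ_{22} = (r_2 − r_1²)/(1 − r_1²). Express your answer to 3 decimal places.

0.314

φ_{22} = (r_2 − r_1²) / (1 − r_1²)
r_1² = (0.374)² = 0.139876
Numerator = 0.41 − 0.1399 = 0.2701; denominator = 1 − 0.1399 = 0.8601
φ_{22} = 0.2701 / 0.8601 = 0.314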